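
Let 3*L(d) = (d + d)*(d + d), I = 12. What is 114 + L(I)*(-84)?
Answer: -16014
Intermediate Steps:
L(d) = 4*d²/3 (L(d) = ((d + d)*(d + d))/3 = ((2*d)*(2*d))/3 = (4*d²)/3 = 4*d²/3)
114 + L(I)*(-84) = 114 + ((4/3)*12²)*(-84) = 114 + ((4/3)*144)*(-84) = 114 + 192*(-84) = 114 - 16128 = -16014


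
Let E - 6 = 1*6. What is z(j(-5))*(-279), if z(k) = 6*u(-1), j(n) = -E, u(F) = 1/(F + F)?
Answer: 837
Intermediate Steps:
E = 12 (E = 6 + 1*6 = 6 + 6 = 12)
u(F) = 1/(2*F)
j(n) = -12 (j(n) = -1*12 = -12)
z(k) = -3 (z(k) = 6*((½)/(-1)) = 6*((½)*(-1)) = 6*(-½) = -3)
z(j(-5))*(-279) = -3*(-279) = 837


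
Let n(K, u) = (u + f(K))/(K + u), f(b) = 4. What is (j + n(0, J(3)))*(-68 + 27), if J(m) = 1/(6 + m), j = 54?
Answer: -3731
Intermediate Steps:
n(K, u) = (4 + u)/(K + u) (n(K, u) = (u + 4)/(K + u) = (4 + u)/(K + u))
(j + n(0, J(3)))*(-68 + 27) = (54 + (4 + 1/(6 + 3))/(0 + 1/(6 + 3)))*(-68 + 27) = (54 + (4 + 1/9)/(0 + 1/9))*(-41) = (54 + (4 + ⅑)/(0 + ⅑))*(-41) = (54 + (37/9)/(⅑))*(-41) = (54 + 9*(37/9))*(-41) = (54 + 37)*(-41) = 91*(-41) = -3731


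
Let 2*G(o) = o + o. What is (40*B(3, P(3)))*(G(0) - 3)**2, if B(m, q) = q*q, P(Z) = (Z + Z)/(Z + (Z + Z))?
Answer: 160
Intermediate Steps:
P(Z) = 2/3 (P(Z) = (2*Z)/(Z + 2*Z) = (2*Z)/((3*Z)) = (2*Z)*(1/(3*Z)) = 2/3)
B(m, q) = q**2
G(o) = o (G(o) = (o + o)/2 = (2*o)/2 = o)
(40*B(3, P(3)))*(G(0) - 3)**2 = (40*(2/3)**2)*(0 - 3)**2 = (40*(4/9))*(-3)**2 = (160/9)*9 = 160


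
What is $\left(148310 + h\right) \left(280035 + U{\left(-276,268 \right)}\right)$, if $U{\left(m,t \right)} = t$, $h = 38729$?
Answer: $52427592817$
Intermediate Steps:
$\left(148310 + h\right) \left(280035 + U{\left(-276,268 \right)}\right) = \left(148310 + 38729\right) \left(280035 + 268\right) = 187039 \cdot 280303 = 52427592817$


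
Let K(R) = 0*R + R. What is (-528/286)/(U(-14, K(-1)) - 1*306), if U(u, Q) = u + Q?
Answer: 8/1391 ≈ 0.0057513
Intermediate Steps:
K(R) = R (K(R) = 0 + R = R)
U(u, Q) = Q + u
(-528/286)/(U(-14, K(-1)) - 1*306) = (-528/286)/((-1 - 14) - 1*306) = (-528*1/286)/(-15 - 306) = -24/13/(-321) = -24/13*(-1/321) = 8/1391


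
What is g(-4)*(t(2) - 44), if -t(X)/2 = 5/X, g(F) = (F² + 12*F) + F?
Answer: 1764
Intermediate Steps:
g(F) = F² + 13*F
t(X) = -10/X
g(-4)*(t(2) - 44) = (-4*(13 - 4))*(-10/2 - 44) = (-4*9)*(-10*½ - 44) = -36*(-5 - 44) = -36*(-49) = 1764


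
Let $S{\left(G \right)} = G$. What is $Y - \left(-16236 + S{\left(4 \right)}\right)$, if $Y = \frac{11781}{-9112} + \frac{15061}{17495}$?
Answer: $\frac{152208606901}{9377320} \approx 16232.0$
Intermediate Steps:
$Y = - \frac{4051339}{9377320}$ ($Y = 11781 \left(- \frac{1}{9112}\right) + 15061 \cdot \frac{1}{17495} = - \frac{693}{536} + \frac{15061}{17495} = - \frac{4051339}{9377320} \approx -0.43204$)
$Y - \left(-16236 + S{\left(4 \right)}\right) = - \frac{4051339}{9377320} - \left(-16236 + 4\right) = - \frac{4051339}{9377320} - -16232 = - \frac{4051339}{9377320} + 16232 = \frac{152208606901}{9377320}$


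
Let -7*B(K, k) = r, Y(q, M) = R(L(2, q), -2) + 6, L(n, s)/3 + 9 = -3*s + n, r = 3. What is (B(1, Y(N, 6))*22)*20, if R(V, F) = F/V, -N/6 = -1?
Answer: -1320/7 ≈ -188.57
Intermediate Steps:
N = 6 (N = -6*(-1) = 6)
L(n, s) = -27 - 9*s + 3*n (L(n, s) = -27 + 3*(-3*s + n) = -27 + 3*(n - 3*s) = -27 + (-9*s + 3*n) = -27 - 9*s + 3*n)
Y(q, M) = 6 - 2/(-21 - 9*q) (Y(q, M) = -2/(-27 - 9*q + 3*2) + 6 = -2/(-27 - 9*q + 6) + 6 = -2/(-21 - 9*q) + 6 = 6 - 2/(-21 - 9*q))
B(K, k) = -3/7 (B(K, k) = -⅐*3 = -3/7)
(B(1, Y(N, 6))*22)*20 = -3/7*22*20 = -66/7*20 = -1320/7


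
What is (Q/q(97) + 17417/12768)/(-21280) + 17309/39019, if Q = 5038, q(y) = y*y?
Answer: 44240756409682237/99750274855203840 ≈ 0.44352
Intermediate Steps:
q(y) = y**2
(Q/q(97) + 17417/12768)/(-21280) + 17309/39019 = (5038/(97**2) + 17417/12768)/(-21280) + 17309/39019 = (5038/9409 + 17417*(1/12768))*(-1/21280) + 17309*(1/39019) = (5038*(1/9409) + 17417/12768)*(-1/21280) + 17309/39019 = (5038/9409 + 17417/12768)*(-1/21280) + 17309/39019 = (228201737/120134112)*(-1/21280) + 17309/39019 = -228201737/2556453903360 + 17309/39019 = 44240756409682237/99750274855203840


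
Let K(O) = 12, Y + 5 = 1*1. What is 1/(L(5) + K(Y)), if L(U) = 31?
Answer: 1/43 ≈ 0.023256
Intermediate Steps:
Y = -4 (Y = -5 + 1*1 = -5 + 1 = -4)
1/(L(5) + K(Y)) = 1/(31 + 12) = 1/43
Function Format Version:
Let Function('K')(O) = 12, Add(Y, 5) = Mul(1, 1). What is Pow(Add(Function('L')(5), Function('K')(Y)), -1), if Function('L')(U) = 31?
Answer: Rational(1, 43) ≈ 0.023256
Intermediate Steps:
Y = -4 (Y = Add(-5, Mul(1, 1)) = Add(-5, 1) = -4)
Pow(Add(Function('L')(5), Function('K')(Y)), -1) = Pow(Add(31, 12), -1) = Pow(43, -1) = Rational(1, 43)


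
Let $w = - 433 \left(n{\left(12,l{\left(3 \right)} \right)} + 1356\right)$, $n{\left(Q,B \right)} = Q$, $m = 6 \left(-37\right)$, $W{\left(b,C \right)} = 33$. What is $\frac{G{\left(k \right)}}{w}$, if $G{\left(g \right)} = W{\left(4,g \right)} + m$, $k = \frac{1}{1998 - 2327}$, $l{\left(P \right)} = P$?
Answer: $\frac{21}{65816} \approx 0.00031907$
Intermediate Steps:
$m = -222$
$k = - \frac{1}{329}$ ($k = \frac{1}{-329} = - \frac{1}{329} \approx -0.0030395$)
$G{\left(g \right)} = -189$ ($G{\left(g \right)} = 33 - 222 = -189$)
$w = -592344$ ($w = - 433 \left(12 + 1356\right) = \left(-433\right) 1368 = -592344$)
$\frac{G{\left(k \right)}}{w} = - \frac{189}{-592344} = \left(-189\right) \left(- \frac{1}{592344}\right) = \frac{21}{65816}$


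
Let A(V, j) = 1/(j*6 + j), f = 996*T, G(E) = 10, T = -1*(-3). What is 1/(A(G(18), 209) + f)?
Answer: 1463/4371445 ≈ 0.00033467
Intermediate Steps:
T = 3
f = 2988 (f = 996*3 = 2988)
A(V, j) = 1/(7*j) (A(V, j) = 1/(6*j + j) = 1/(7*j))
1/(A(G(18), 209) + f) = 1/((1/7)/209 + 2988) = 1/((1/7)*(1/209) + 2988) = 1/(1/1463 + 2988) = 1/(4371445/1463) = 1463/4371445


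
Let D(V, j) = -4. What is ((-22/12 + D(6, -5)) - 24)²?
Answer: 32041/36 ≈ 890.03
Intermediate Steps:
((-22/12 + D(6, -5)) - 24)² = ((-22/12 - 4) - 24)² = ((-22*1/12 - 4) - 24)² = ((-11/6 - 4) - 24)² = (-35/6 - 24)² = (-179/6)² = 32041/36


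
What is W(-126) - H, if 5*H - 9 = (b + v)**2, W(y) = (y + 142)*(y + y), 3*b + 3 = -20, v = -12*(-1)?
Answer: -36338/9 ≈ -4037.6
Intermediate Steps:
v = 12
b = -23/3 (b = -1 + (1/3)*(-20) = -1 - 20/3 = -23/3 ≈ -7.6667)
W(y) = 2*y*(142 + y) (W(y) = (142 + y)*(2*y) = 2*y*(142 + y))
H = 50/9 (H = 9/5 + (-23/3 + 12)**2/5 = 9/5 + (13/3)**2/5 = 9/5 + (1/5)*(169/9) = 9/5 + 169/45 = 50/9 ≈ 5.5556)
W(-126) - H = 2*(-126)*(142 - 126) - 1*50/9 = 2*(-126)*16 - 50/9 = -4032 - 50/9 = -36338/9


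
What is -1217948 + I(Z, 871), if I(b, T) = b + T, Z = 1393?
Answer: -1215684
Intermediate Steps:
I(b, T) = T + b
-1217948 + I(Z, 871) = -1217948 + (871 + 1393) = -1217948 + 2264 = -1215684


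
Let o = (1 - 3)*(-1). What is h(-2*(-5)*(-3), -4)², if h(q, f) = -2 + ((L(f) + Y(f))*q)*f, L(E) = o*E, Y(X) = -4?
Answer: 2079364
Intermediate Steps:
o = 2 (o = -2*(-1) = 2)
L(E) = 2*E
h(q, f) = -2 + f*q*(-4 + 2*f) (h(q, f) = -2 + ((2*f - 4)*q)*f = -2 + ((-4 + 2*f)*q)*f = -2 + (q*(-4 + 2*f))*f = -2 + f*q*(-4 + 2*f))
h(-2*(-5)*(-3), -4)² = (-2 - 4*(-4)*-2*(-5)*(-3) + 2*(-2*(-5)*(-3))*(-4)²)² = (-2 - 4*(-4)*10*(-3) + 2*(10*(-3))*16)² = (-2 - 4*(-4)*(-30) + 2*(-30)*16)² = (-2 - 480 - 960)² = (-1442)² = 2079364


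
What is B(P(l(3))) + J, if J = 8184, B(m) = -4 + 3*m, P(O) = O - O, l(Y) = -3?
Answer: 8180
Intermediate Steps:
P(O) = 0
B(P(l(3))) + J = (-4 + 3*0) + 8184 = (-4 + 0) + 8184 = -4 + 8184 = 8180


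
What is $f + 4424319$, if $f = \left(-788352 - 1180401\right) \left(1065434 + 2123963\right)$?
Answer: $-6279130487622$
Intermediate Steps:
$f = -6279134911941$ ($f = \left(-1968753\right) 3189397 = -6279134911941$)
$f + 4424319 = -6279134911941 + 4424319 = -6279130487622$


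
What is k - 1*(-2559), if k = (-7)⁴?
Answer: 4960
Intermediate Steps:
k = 2401
k - 1*(-2559) = 2401 - 1*(-2559) = 2401 + 2559 = 4960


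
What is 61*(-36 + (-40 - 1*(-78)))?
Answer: 122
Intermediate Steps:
61*(-36 + (-40 - 1*(-78))) = 61*(-36 + (-40 + 78)) = 61*(-36 + 38) = 61*2 = 122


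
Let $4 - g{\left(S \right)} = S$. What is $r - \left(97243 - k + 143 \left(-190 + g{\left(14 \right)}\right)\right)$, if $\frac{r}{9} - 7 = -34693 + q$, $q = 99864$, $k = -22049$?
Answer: $495910$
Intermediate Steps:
$g{\left(S \right)} = 4 - S$
$r = 586602$ ($r = 63 + 9 \left(-34693 + 99864\right) = 63 + 9 \cdot 65171 = 63 + 586539 = 586602$)
$r - \left(97243 - k + 143 \left(-190 + g{\left(14 \right)}\right)\right) = 586602 - \left(119292 + 143 \left(-190 + \left(4 - 14\right)\right)\right) = 586602 - \left(119292 + 143 \left(-190 - 10\right)\right) = 586602 - 90692 = 495910$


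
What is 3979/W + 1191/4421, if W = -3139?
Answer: -13852610/13877519 ≈ -0.99821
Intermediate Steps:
3979/W + 1191/4421 = 3979/(-3139) + 1191/4421 = 3979*(-1/3139) + 1191*(1/4421) = -3979/3139 + 1191/4421 = -13852610/13877519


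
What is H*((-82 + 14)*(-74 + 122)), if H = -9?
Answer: 29376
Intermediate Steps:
H*((-82 + 14)*(-74 + 122)) = -9*(-82 + 14)*(-74 + 122) = -(-612)*48 = -9*(-3264) = 29376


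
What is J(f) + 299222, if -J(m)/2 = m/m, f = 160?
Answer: 299220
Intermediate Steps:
J(m) = -2 (J(m) = -2*m/m = -2*1 = -2)
J(f) + 299222 = -2 + 299222 = 299220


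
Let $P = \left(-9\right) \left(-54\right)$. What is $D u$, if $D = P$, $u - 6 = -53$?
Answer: $-22842$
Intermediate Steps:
$u = -47$ ($u = 6 - 53 = -47$)
$P = 486$
$D = 486$
$D u = 486 \left(-47\right) = -22842$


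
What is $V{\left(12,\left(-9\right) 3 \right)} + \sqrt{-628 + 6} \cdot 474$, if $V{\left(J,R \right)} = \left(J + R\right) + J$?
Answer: $-3 + 474 i \sqrt{622} \approx -3.0 + 11822.0 i$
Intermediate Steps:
$V{\left(J,R \right)} = R + 2 J$
$V{\left(12,\left(-9\right) 3 \right)} + \sqrt{-628 + 6} \cdot 474 = \left(\left(-9\right) 3 + 2 \cdot 12\right) + \sqrt{-628 + 6} \cdot 474 = \left(-27 + 24\right) + \sqrt{-622} \cdot 474 = -3 + i \sqrt{622} \cdot 474 = -3 + 474 i \sqrt{622}$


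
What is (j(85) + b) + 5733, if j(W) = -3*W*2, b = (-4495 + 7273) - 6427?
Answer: 1574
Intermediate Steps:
b = -3649 (b = 2778 - 6427 = -3649)
j(W) = -6*W
(j(85) + b) + 5733 = (-6*85 - 3649) + 5733 = (-510 - 3649) + 5733 = -4159 + 5733 = 1574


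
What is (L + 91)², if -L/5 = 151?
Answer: 440896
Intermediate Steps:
L = -755 (L = -5*151 = -755)
(L + 91)² = (-755 + 91)² = (-664)² = 440896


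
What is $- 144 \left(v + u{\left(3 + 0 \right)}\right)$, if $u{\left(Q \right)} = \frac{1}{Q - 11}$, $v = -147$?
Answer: $21186$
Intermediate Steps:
$u{\left(Q \right)} = \frac{1}{-11 + Q}$
$- 144 \left(v + u{\left(3 + 0 \right)}\right) = - 144 \left(-147 + \frac{1}{-11 + \left(3 + 0\right)}\right) = - 144 \left(-147 + \frac{1}{-11 + 3}\right) = - 144 \left(-147 + \frac{1}{-8}\right) = - 144 \left(-147 - \frac{1}{8}\right) = \left(-144\right) \left(- \frac{1177}{8}\right) = 21186$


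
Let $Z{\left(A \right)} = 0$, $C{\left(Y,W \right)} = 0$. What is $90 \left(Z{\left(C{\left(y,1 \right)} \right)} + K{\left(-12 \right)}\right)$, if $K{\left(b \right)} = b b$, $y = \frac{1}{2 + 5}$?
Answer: $12960$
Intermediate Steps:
$y = \frac{1}{7} \approx 0.14286$
$K{\left(b \right)} = b^{2}$
$90 \left(Z{\left(C{\left(y,1 \right)} \right)} + K{\left(-12 \right)}\right) = 90 \left(0 + \left(-12\right)^{2}\right) = 90 \left(0 + 144\right) = 90 \cdot 144 = 12960$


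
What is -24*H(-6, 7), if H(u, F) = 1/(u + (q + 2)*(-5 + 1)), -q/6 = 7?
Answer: -12/77 ≈ -0.15584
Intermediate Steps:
q = -42 (q = -6*7 = -42)
H(u, F) = 1/(160 + u) (H(u, F) = 1/(u + (-42 + 2)*(-5 + 1)) = 1/(u - 40*(-4)) = 1/(u + 160) = 1/(160 + u))
-24*H(-6, 7) = -24/(160 - 6) = -24/154 = -24*1/154 = -12/77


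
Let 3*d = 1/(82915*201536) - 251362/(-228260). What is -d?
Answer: -210017443353077/572145928388160 ≈ -0.36707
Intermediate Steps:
d = 210017443353077/572145928388160 (d = (1/(82915*201536) - 251362/(-228260))/3 = ((1/82915)*(1/201536) - 251362*(-1/228260))/3 = (1/16710357440 + 125681/114130)/3 = (⅓)*(210017443353077/190715309462720) = 210017443353077/572145928388160 ≈ 0.36707)
-d = -1*210017443353077/572145928388160 = -210017443353077/572145928388160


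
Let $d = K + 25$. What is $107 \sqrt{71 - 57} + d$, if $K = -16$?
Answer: $9 + 107 \sqrt{14} \approx 409.36$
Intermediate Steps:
$d = 9$ ($d = -16 + 25 = 9$)
$107 \sqrt{71 - 57} + d = 107 \sqrt{71 - 57} + 9 = 107 \sqrt{14} + 9 = 9 + 107 \sqrt{14}$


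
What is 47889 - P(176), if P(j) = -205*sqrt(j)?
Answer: 47889 + 820*sqrt(11) ≈ 50609.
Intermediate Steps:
47889 - P(176) = 47889 - (-205)*sqrt(176) = 47889 - (-205)*4*sqrt(11) = 47889 - (-820)*sqrt(11) = 47889 + 820*sqrt(11)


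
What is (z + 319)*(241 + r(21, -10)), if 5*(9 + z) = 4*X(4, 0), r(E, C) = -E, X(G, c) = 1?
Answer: 68376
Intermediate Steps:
z = -41/5 (z = -9 + (4*1)/5 = -9 + (1/5)*4 = -9 + 4/5 = -41/5 ≈ -8.2000)
(z + 319)*(241 + r(21, -10)) = (-41/5 + 319)*(241 - 1*21) = 1554*(241 - 21)/5 = (1554/5)*220 = 68376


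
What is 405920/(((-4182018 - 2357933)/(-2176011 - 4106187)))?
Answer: 2550069812160/6539951 ≈ 3.8992e+5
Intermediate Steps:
405920/(((-4182018 - 2357933)/(-2176011 - 4106187))) = 405920/((-6539951/(-6282198))) = 405920/((-6539951*(-1/6282198))) = 405920/(6539951/6282198) = 405920*(6282198/6539951) = 2550069812160/6539951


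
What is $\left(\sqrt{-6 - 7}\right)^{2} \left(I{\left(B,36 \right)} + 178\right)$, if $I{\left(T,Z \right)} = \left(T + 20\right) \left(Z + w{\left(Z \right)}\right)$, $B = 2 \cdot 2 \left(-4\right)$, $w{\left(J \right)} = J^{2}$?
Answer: $-71578$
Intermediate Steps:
$B = -16$ ($B = 4 \left(-4\right) = -16$)
$I{\left(T,Z \right)} = \left(20 + T\right) \left(Z + Z^{2}\right)$ ($I{\left(T,Z \right)} = \left(T + 20\right) \left(Z + Z^{2}\right) = \left(20 + T\right) \left(Z + Z^{2}\right)$)
$\left(\sqrt{-6 - 7}\right)^{2} \left(I{\left(B,36 \right)} + 178\right) = \left(\sqrt{-6 - 7}\right)^{2} \left(36 \left(20 - 16 + 20 \cdot 36 - 576\right) + 178\right) = \left(\sqrt{-13}\right)^{2} \left(36 \left(20 - 16 + 720 - 576\right) + 178\right) = \left(i \sqrt{13}\right)^{2} \left(36 \cdot 148 + 178\right) = - 13 \left(5328 + 178\right) = \left(-13\right) 5506 = -71578$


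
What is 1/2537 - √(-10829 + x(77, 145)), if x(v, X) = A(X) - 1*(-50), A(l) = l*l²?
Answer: 1/2537 - √3037846 ≈ -1742.9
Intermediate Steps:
A(l) = l³
x(v, X) = 50 + X³ (x(v, X) = X³ - 1*(-50) = X³ + 50 = 50 + X³)
1/2537 - √(-10829 + x(77, 145)) = 1/2537 - √(-10829 + (50 + 145³)) = 1/2537 - √(-10829 + (50 + 3048625)) = 1/2537 - √(-10829 + 3048675) = 1/2537 - √3037846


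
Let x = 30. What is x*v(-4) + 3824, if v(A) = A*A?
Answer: 4304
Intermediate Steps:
v(A) = A²
x*v(-4) + 3824 = 30*(-4)² + 3824 = 30*16 + 3824 = 480 + 3824 = 4304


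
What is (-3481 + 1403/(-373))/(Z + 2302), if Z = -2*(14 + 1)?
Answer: -162477/105932 ≈ -1.5338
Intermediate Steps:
Z = -30 (Z = -2*15 = -30)
(-3481 + 1403/(-373))/(Z + 2302) = (-3481 + 1403/(-373))/(-30 + 2302) = (-3481 + 1403*(-1/373))/2272 = (-3481 - 1403/373)*(1/2272) = -1299816/373*1/2272 = -162477/105932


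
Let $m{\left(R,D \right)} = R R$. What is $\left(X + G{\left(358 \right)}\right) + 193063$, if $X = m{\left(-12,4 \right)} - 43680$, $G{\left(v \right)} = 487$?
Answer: $150014$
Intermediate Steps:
$m{\left(R,D \right)} = R^{2}$
$X = -43536$ ($X = \left(-12\right)^{2} - 43680 = 144 - 43680 = -43536$)
$\left(X + G{\left(358 \right)}\right) + 193063 = \left(-43536 + 487\right) + 193063 = -43049 + 193063 = 150014$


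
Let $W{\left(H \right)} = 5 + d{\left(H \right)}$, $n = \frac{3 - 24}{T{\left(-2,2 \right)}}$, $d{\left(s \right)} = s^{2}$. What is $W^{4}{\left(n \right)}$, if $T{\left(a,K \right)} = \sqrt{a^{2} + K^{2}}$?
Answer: $\frac{53527912321}{4096} \approx 1.3068 \cdot 10^{7}$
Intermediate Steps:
$T{\left(a,K \right)} = \sqrt{K^{2} + a^{2}}$
$n = - \frac{21 \sqrt{2}}{4}$ ($n = \frac{3 - 24}{\sqrt{2^{2} + \left(-2\right)^{2}}} = \frac{3 - 24}{\sqrt{4 + 4}} = - \frac{21}{\sqrt{8}} = - \frac{21}{2 \sqrt{2}} = - 21 \frac{\sqrt{2}}{4} = - \frac{21 \sqrt{2}}{4} \approx -7.4246$)
$W{\left(H \right)} = 5 + H^{2}$
$W^{4}{\left(n \right)} = \left(5 + \left(- \frac{21 \sqrt{2}}{4}\right)^{2}\right)^{4} = \left(5 + \frac{441}{8}\right)^{4} = \left(\frac{481}{8}\right)^{4} = \frac{53527912321}{4096}$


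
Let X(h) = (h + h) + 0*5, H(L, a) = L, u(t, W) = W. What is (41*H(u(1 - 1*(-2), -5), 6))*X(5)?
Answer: -2050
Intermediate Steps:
X(h) = 2*h (X(h) = 2*h + 0 = 2*h)
(41*H(u(1 - 1*(-2), -5), 6))*X(5) = (41*(-5))*(2*5) = -205*10 = -2050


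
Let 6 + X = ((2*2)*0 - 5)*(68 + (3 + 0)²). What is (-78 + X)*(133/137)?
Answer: -62377/137 ≈ -455.31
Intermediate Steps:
X = -391 (X = -6 + ((2*2)*0 - 5)*(68 + (3 + 0)²) = -6 + (4*0 - 5)*(68 + 3²) = -6 + (0 - 5)*(68 + 9) = -6 - 5*77 = -6 - 385 = -391)
(-78 + X)*(133/137) = (-78 - 391)*(133/137) = -62377/137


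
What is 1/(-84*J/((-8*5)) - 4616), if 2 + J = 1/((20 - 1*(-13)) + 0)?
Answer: -22/101643 ≈ -0.00021644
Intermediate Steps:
J = -65/33 (J = -2 + 1/((20 - 1*(-13)) + 0) = -2 + 1/((20 + 13) + 0) = -2 + 1/(33 + 0) = -2 + 1/33 = -65/33 ≈ -1.9697)
1/(-84*J/((-8*5)) - 4616) = 1/(-(-1820)/(11*((-8*5))) - 4616) = 1/(-(-1820)/(11*(-40)) - 4616) = 1/(-(-1820)*(-1)/(11*40) - 4616) = 1/(-84*13/264 - 4616) = 1/(-91/22 - 4616) = 1/(-101643/22) = -22/101643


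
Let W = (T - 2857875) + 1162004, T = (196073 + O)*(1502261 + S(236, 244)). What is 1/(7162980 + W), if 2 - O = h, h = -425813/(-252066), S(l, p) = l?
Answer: 252066/74259911045394283 ≈ 3.3944e-12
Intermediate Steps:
h = 425813/252066 (h = -425813*(-1/252066) = 425813/252066 ≈ 1.6893)
O = 78319/252066 (O = 2 - 1*425813/252066 = 2 - 425813/252066 = 78319/252066 ≈ 0.31071)
T = 74258532973097089/252066 (T = (196073 + 78319/252066)*(1502261 + 236) = (49423415137/252066)*1502497 = 74258532973097089/252066 ≈ 2.9460e+11)
W = 74258105501677603/252066 (W = (74258532973097089/252066 - 2857875) + 1162004 = 74257812599977339/252066 + 1162004 = 74258105501677603/252066 ≈ 2.9460e+11)
1/(7162980 + W) = 1/(7162980 + 74258105501677603/252066) = 1/(74259911045394283/252066) = 252066/74259911045394283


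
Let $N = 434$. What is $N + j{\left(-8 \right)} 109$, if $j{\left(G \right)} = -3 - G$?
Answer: $979$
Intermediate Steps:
$N + j{\left(-8 \right)} 109 = 434 + \left(-3 - -8\right) 109 = 434 + \left(-3 + 8\right) 109 = 434 + 5 \cdot 109 = 434 + 545 = 979$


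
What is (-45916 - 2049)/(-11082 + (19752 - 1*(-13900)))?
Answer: -9593/4514 ≈ -2.1252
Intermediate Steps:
(-45916 - 2049)/(-11082 + (19752 - 1*(-13900))) = -47965/(-11082 + (19752 + 13900)) = -47965/(-11082 + 33652) = -47965/22570 = -47965*1/22570 = -9593/4514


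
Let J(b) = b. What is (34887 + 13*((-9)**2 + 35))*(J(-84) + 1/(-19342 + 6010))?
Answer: -40758360155/13332 ≈ -3.0572e+6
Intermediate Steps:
(34887 + 13*((-9)**2 + 35))*(J(-84) + 1/(-19342 + 6010)) = (34887 + 13*((-9)**2 + 35))*(-84 + 1/(-19342 + 6010)) = (34887 + 13*(81 + 35))*(-84 + 1/(-13332)) = (34887 + 13*116)*(-84 - 1/13332) = (34887 + 1508)*(-1119889/13332) = 36395*(-1119889/13332) = -40758360155/13332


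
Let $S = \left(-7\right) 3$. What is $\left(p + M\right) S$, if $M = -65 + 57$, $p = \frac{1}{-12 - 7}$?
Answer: $\frac{3213}{19} \approx 169.11$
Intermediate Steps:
$p = - \frac{1}{19}$ ($p = \frac{1}{-19} = - \frac{1}{19} \approx -0.052632$)
$M = -8$
$S = -21$
$\left(p + M\right) S = \left(- \frac{1}{19} - 8\right) \left(-21\right) = \left(- \frac{153}{19}\right) \left(-21\right) = \frac{3213}{19}$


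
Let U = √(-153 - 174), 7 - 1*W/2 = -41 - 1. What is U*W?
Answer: 98*I*√327 ≈ 1772.1*I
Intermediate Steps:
W = 98 (W = 14 - 2*(-41 - 1) = 14 - 2*(-42) = 14 + 84 = 98)
U = I*√327 (U = √(-327) = I*√327 ≈ 18.083*I)
U*W = (I*√327)*98 = 98*I*√327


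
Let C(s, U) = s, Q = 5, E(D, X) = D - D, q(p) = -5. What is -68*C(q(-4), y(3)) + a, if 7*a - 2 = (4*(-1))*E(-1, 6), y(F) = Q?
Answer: 2382/7 ≈ 340.29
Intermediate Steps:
E(D, X) = 0
y(F) = 5
a = 2/7 (a = 2/7 + ((4*(-1))*0)/7 = 2/7 + (-4*0)/7 = 2/7 + (⅐)*0 = 2/7 + 0 = 2/7 ≈ 0.28571)
-68*C(q(-4), y(3)) + a = -68*(-5) + 2/7 = 340 + 2/7 = 2382/7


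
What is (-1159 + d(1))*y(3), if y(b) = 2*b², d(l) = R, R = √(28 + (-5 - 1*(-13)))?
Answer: -20754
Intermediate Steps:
R = 6 (R = √(28 + (-5 + 13)) = √(28 + 8) = √36 = 6)
d(l) = 6
(-1159 + d(1))*y(3) = (-1159 + 6)*(2*3²) = -2306*9 = -1153*18 = -20754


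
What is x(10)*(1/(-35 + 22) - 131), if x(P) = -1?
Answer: 1704/13 ≈ 131.08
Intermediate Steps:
x(10)*(1/(-35 + 22) - 131) = -(1/(-35 + 22) - 131) = -(1/(-13) - 131) = -(-1/13 - 131) = -1*(-1704/13) = 1704/13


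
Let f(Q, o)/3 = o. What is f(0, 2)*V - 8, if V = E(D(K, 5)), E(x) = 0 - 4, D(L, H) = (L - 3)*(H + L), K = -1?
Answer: -32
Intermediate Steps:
D(L, H) = (-3 + L)*(H + L)
f(Q, o) = 3*o
E(x) = -4
V = -4
f(0, 2)*V - 8 = (3*2)*(-4) - 8 = 6*(-4) - 8 = -24 - 8 = -32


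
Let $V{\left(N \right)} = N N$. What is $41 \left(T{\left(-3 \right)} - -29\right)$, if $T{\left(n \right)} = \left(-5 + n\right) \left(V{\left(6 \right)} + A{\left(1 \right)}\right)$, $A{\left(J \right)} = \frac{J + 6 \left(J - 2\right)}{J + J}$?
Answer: $-9799$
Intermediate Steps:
$V{\left(N \right)} = N^{2}$
$A{\left(J \right)} = \frac{-12 + 7 J}{2 J}$ ($A{\left(J \right)} = \frac{J + 6 \left(-2 + J\right)}{2 J} = \left(J + \left(-12 + 6 J\right)\right) \frac{1}{2 J} = \left(-12 + 7 J\right) \frac{1}{2 J} = \frac{-12 + 7 J}{2 J}$)
$T{\left(n \right)} = - \frac{335}{2} + \frac{67 n}{2}$ ($T{\left(n \right)} = \left(-5 + n\right) \left(6^{2} + \left(\frac{7}{2} - \frac{6}{1}\right)\right) = \left(-5 + n\right) \left(36 + \left(\frac{7}{2} - 6\right)\right) = \left(-5 + n\right) \left(36 - \frac{5}{2}\right) = \left(-5 + n\right) \frac{67}{2} = - \frac{335}{2} + \frac{67 n}{2}$)
$41 \left(T{\left(-3 \right)} - -29\right) = 41 \left(\left(- \frac{335}{2} + \frac{67}{2} \left(-3\right)\right) - -29\right) = 41 \left(\left(- \frac{335}{2} - \frac{201}{2}\right) + 29\right) = 41 \left(-268 + 29\right) = 41 \left(-239\right) = -9799$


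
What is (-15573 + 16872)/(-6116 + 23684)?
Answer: 433/5856 ≈ 0.073941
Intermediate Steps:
(-15573 + 16872)/(-6116 + 23684) = 1299/17568 = 1299*(1/17568) = 433/5856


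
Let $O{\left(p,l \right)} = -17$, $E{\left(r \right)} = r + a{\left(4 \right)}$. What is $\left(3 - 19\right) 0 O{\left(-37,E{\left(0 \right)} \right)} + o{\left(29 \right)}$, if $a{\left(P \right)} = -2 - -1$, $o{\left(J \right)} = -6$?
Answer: $-6$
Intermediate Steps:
$a{\left(P \right)} = -1$ ($a{\left(P \right)} = -2 + 1 = -1$)
$E{\left(r \right)} = -1 + r$ ($E{\left(r \right)} = r - 1 = -1 + r$)
$\left(3 - 19\right) 0 O{\left(-37,E{\left(0 \right)} \right)} + o{\left(29 \right)} = \left(3 - 19\right) 0 \left(-17\right) - 6 = \left(-16\right) 0 \left(-17\right) - 6 = 0 \left(-17\right) - 6 = 0 - 6 = -6$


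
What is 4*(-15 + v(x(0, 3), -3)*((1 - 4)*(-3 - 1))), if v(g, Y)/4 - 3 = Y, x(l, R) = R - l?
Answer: -60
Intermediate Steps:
v(g, Y) = 12 + 4*Y
4*(-15 + v(x(0, 3), -3)*((1 - 4)*(-3 - 1))) = 4*(-15 + (12 + 4*(-3))*((1 - 4)*(-3 - 1))) = 4*(-15 + (12 - 12)*(-3*(-4))) = 4*(-15 + 0*12) = 4*(-15 + 0) = 4*(-15) = -60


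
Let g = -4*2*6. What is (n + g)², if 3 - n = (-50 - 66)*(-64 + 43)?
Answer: 6155361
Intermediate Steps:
n = -2433 (n = 3 - (-50 - 66)*(-64 + 43) = 3 - (-116)*(-21) = 3 - 1*2436 = 3 - 2436 = -2433)
g = -48 (g = -8*6 = -48)
(n + g)² = (-2433 - 48)² = (-2481)² = 6155361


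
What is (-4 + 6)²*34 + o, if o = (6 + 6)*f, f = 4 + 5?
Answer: 244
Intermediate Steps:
f = 9
o = 108 (o = (6 + 6)*9 = 12*9 = 108)
(-4 + 6)²*34 + o = (-4 + 6)²*34 + 108 = 2²*34 + 108 = 4*34 + 108 = 136 + 108 = 244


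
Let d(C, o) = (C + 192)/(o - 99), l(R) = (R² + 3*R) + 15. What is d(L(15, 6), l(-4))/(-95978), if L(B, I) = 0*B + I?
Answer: 99/3839120 ≈ 2.5787e-5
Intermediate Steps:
L(B, I) = I (L(B, I) = 0 + I = I)
l(R) = 15 + R² + 3*R
d(C, o) = (192 + C)/(-99 + o)
d(L(15, 6), l(-4))/(-95978) = ((192 + 6)/(-99 + (15 + (-4)² + 3*(-4))))/(-95978) = (198/(-99 + (15 + 16 - 12)))*(-1/95978) = (198/(-99 + 19))*(-1/95978) = (198/(-80))*(-1/95978) = -1/80*198*(-1/95978) = -99/40*(-1/95978) = 99/3839120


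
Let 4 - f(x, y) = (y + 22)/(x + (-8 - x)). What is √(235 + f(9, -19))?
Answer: √3830/4 ≈ 15.472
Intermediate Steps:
f(x, y) = 27/4 + y/8 (f(x, y) = 4 - (y + 22)/(x + (-8 - x)) = 4 - (22 + y)/(-8) = 4 - (22 + y)*(-1)/8 = 4 - (-11/4 - y/8) = 4 + (11/4 + y/8) = 27/4 + y/8)
√(235 + f(9, -19)) = √(235 + (27/4 + (⅛)*(-19))) = √(235 + (27/4 - 19/8)) = √(235 + 35/8) = √(1915/8) = √3830/4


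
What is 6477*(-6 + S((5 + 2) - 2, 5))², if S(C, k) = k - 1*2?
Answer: 58293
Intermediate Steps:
S(C, k) = -2 + k (S(C, k) = k - 2 = -2 + k)
6477*(-6 + S((5 + 2) - 2, 5))² = 6477*(-6 + (-2 + 5))² = 6477*(-6 + 3)² = 6477*(-3)² = 6477*9 = 58293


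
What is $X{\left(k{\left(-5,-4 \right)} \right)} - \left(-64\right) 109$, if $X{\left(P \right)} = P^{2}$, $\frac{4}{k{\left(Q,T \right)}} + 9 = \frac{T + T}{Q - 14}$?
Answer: $\frac{185351120}{26569} \approx 6976.2$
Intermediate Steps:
$k{\left(Q,T \right)} = \frac{4}{-9 + \frac{2 T}{-14 + Q}}$ ($k{\left(Q,T \right)} = \frac{4}{-9 + \frac{T + T}{Q - 14}} = \frac{4}{-9 + \frac{2 T}{-14 + Q}}$)
$X{\left(k{\left(-5,-4 \right)} \right)} - \left(-64\right) 109 = \left(\frac{4 \left(-14 - 5\right)}{126 - -45 + 2 \left(-4\right)}\right)^{2} - \left(-64\right) 109 = \left(4 \frac{1}{126 + 45 - 8} \left(-19\right)\right)^{2} - -6976 = \left(4 \cdot \frac{1}{163} \left(-19\right)\right)^{2} + 6976 = \left(- \frac{76}{163}\right)^{2} + 6976 = \frac{5776}{26569} + 6976 = \frac{185351120}{26569}$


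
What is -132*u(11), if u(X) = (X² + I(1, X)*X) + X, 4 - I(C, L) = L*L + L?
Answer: 168432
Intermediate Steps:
I(C, L) = 4 - L - L² (I(C, L) = 4 - (L*L + L) = 4 - (L² + L) = 4 - (L + L²) = 4 + (-L - L²) = 4 - L - L²)
u(X) = X + X² + X*(4 - X - X²) (u(X) = (X² + (4 - X - X²)*X) + X = (X² + X*(4 - X - X²)) + X = X + X² + X*(4 - X - X²))
-132*u(11) = -1452*(5 - 1*11²) = -1452*(5 - 1*121) = -1452*(5 - 121) = -1452*(-116) = -132*(-1276) = 168432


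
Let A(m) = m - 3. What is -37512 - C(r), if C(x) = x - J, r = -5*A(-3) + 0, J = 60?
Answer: -37482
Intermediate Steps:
A(m) = -3 + m
r = 30 (r = -5*(-3 - 3) + 0 = -5*(-6) + 0 = 30 + 0 = 30)
C(x) = -60 + x (C(x) = x - 1*60 = x - 60 = -60 + x)
-37512 - C(r) = -37512 - (-60 + 30) = -37512 - 1*(-30) = -37512 + 30 = -37482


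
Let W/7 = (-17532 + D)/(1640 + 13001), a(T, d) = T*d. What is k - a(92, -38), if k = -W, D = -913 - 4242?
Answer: 51343745/14641 ≈ 3506.8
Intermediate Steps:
D = -5155
W = -158809/14641 (W = 7*((-17532 - 5155)/(1640 + 13001)) = 7*(-22687/14641) = -158809/14641 ≈ -10.847)
k = 158809/14641 (k = -1*(-158809/14641) = 158809/14641 ≈ 10.847)
k - a(92, -38) = 158809/14641 - 92*(-38) = 158809/14641 - 1*(-3496) = 158809/14641 + 3496 = 51343745/14641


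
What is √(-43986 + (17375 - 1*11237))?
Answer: 2*I*√9462 ≈ 194.55*I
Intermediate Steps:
√(-43986 + (17375 - 1*11237)) = √(-43986 + (17375 - 11237)) = √(-43986 + 6138) = √(-37848) = 2*I*√9462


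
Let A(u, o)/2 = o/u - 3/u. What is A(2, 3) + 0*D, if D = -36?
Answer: 0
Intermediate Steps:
A(u, o) = -6/u + 2*o/u (A(u, o) = 2*(o/u - 3/u) = 2*(-3/u + o/u) = -6/u + 2*o/u)
A(2, 3) + 0*D = 2*(-3 + 3)/2 + 0*(-36) = 2*(1/2)*0 + 0 = 0 + 0 = 0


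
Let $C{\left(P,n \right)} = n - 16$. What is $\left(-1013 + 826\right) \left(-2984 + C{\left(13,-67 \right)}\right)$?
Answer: $573529$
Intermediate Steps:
$C{\left(P,n \right)} = -16 + n$
$\left(-1013 + 826\right) \left(-2984 + C{\left(13,-67 \right)}\right) = \left(-1013 + 826\right) \left(-2984 - 83\right) = - 187 \left(-2984 - 83\right) = \left(-187\right) \left(-3067\right) = 573529$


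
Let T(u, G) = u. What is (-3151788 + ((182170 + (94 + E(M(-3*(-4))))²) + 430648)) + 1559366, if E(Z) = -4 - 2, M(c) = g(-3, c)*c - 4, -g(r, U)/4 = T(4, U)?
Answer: -971860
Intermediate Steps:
g(r, U) = -16 (g(r, U) = -4*4 = -16)
M(c) = -4 - 16*c (M(c) = -16*c - 4 = -4 - 16*c)
E(Z) = -6
(-3151788 + ((182170 + (94 + E(M(-3*(-4))))²) + 430648)) + 1559366 = (-3151788 + ((182170 + (94 - 6)²) + 430648)) + 1559366 = (-3151788 + ((182170 + 88²) + 430648)) + 1559366 = (-3151788 + ((182170 + 7744) + 430648)) + 1559366 = (-3151788 + (189914 + 430648)) + 1559366 = (-3151788 + 620562) + 1559366 = -2531226 + 1559366 = -971860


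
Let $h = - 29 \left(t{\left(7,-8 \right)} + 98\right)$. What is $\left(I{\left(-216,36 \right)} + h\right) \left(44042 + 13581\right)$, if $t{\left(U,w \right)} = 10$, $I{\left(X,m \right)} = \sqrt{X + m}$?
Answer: $-180475236 + 345738 i \sqrt{5} \approx -1.8048 \cdot 10^{8} + 7.7309 \cdot 10^{5} i$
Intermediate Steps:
$h = -3132$ ($h = - 29 \left(10 + 98\right) = \left(-29\right) 108 = -3132$)
$\left(I{\left(-216,36 \right)} + h\right) \left(44042 + 13581\right) = \left(\sqrt{-216 + 36} - 3132\right) \left(44042 + 13581\right) = \left(\sqrt{-180} - 3132\right) 57623 = \left(6 i \sqrt{5} - 3132\right) 57623 = \left(-3132 + 6 i \sqrt{5}\right) 57623 = -180475236 + 345738 i \sqrt{5}$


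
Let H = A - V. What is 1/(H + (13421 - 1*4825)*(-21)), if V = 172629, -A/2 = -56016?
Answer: -1/241113 ≈ -4.1474e-6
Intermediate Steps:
A = 112032 (A = -2*(-56016) = 112032)
H = -60597 (H = 112032 - 1*172629 = 112032 - 172629 = -60597)
1/(H + (13421 - 1*4825)*(-21)) = 1/(-60597 + (13421 - 1*4825)*(-21)) = 1/(-60597 + (13421 - 4825)*(-21)) = 1/(-60597 + 8596*(-21)) = 1/(-60597 - 180516) = 1/(-241113) = -1/241113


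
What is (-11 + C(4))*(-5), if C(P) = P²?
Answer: -25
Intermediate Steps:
(-11 + C(4))*(-5) = (-11 + 4²)*(-5) = (-11 + 16)*(-5) = 5*(-5) = -25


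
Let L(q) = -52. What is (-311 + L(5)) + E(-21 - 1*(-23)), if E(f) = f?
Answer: -361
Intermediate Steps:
(-311 + L(5)) + E(-21 - 1*(-23)) = (-311 - 52) + (-21 - 1*(-23)) = -363 + (-21 + 23) = -363 + 2 = -361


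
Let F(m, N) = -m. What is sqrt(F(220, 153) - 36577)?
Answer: I*sqrt(36797) ≈ 191.83*I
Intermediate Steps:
sqrt(F(220, 153) - 36577) = sqrt(-1*220 - 36577) = sqrt(-220 - 36577) = sqrt(-36797) = I*sqrt(36797)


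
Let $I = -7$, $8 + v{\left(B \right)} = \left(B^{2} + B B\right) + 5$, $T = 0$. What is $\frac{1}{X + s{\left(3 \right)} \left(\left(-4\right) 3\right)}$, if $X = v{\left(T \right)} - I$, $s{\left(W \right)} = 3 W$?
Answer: $- \frac{1}{104} \approx -0.0096154$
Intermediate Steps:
$v{\left(B \right)} = -3 + 2 B^{2}$ ($v{\left(B \right)} = -8 + \left(\left(B^{2} + B B\right) + 5\right) = -8 + \left(\left(B^{2} + B^{2}\right) + 5\right) = -8 + \left(2 B^{2} + 5\right) = -8 + \left(5 + 2 B^{2}\right) = -3 + 2 B^{2}$)
$X = 4$ ($X = \left(-3 + 2 \cdot 0^{2}\right) - -7 = \left(-3 + 2 \cdot 0\right) + 7 = \left(-3 + 0\right) + 7 = -3 + 7 = 4$)
$\frac{1}{X + s{\left(3 \right)} \left(\left(-4\right) 3\right)} = \frac{1}{4 + 3 \cdot 3 \left(\left(-4\right) 3\right)} = \frac{1}{4 + 9 \left(-12\right)} = \frac{1}{4 - 108} = \frac{1}{-104} = - \frac{1}{104}$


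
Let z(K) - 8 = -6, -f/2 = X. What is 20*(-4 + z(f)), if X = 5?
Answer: -40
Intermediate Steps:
f = -10 (f = -2*5 = -10)
z(K) = 2 (z(K) = 8 - 6 = 2)
20*(-4 + z(f)) = 20*(-4 + 2) = 20*(-2) = -40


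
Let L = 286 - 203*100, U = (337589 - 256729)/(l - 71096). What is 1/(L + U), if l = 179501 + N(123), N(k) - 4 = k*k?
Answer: -61769/1236204336 ≈ -4.9967e-5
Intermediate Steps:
N(k) = 4 + k² (N(k) = 4 + k*k = 4 + k²)
l = 194634 (l = 179501 + (4 + 123²) = 179501 + (4 + 15129) = 179501 + 15133 = 194634)
U = 40430/61769 (U = (337589 - 256729)/(194634 - 71096) = 80860/123538 = 80860*(1/123538) = 40430/61769 ≈ 0.65454)
L = -20014 (L = 286 - 20300 = -20014)
1/(L + U) = 1/(-20014 + 40430/61769) = 1/(-1236204336/61769) = -61769/1236204336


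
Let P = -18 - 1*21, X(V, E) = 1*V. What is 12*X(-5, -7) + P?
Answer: -99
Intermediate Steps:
X(V, E) = V
P = -39 (P = -18 - 21 = -39)
12*X(-5, -7) + P = 12*(-5) - 39 = -60 - 39 = -99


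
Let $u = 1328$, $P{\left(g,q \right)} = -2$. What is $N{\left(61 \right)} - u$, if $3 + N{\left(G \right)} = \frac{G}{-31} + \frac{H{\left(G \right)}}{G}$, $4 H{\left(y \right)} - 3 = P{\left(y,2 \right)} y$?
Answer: $- \frac{10086257}{7564} \approx -1333.5$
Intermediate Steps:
$H{\left(y \right)} = \frac{3}{4} - \frac{y}{2}$ ($H{\left(y \right)} = \frac{3}{4} + \frac{\left(-2\right) y}{4} = \frac{3}{4} - \frac{y}{2}$)
$N{\left(G \right)} = -3 - \frac{G}{31} + \frac{\frac{3}{4} - \frac{G}{2}}{G}$ ($N{\left(G \right)} = -3 + \left(\frac{G}{-31} + \frac{\frac{3}{4} - \frac{G}{2}}{G}\right) = -3 + \left(G \left(- \frac{1}{31}\right) + \frac{\frac{3}{4} - \frac{G}{2}}{G}\right) = -3 - \left(\frac{G}{31} - \frac{\frac{3}{4} - \frac{G}{2}}{G}\right) = -3 - \frac{G}{31} + \frac{\frac{3}{4} - \frac{G}{2}}{G}$)
$N{\left(61 \right)} - u = \left(- \frac{7}{2} - \frac{61}{31} + \frac{3}{4 \cdot 61}\right) - 1328 = \left(- \frac{7}{2} - \frac{61}{31} + \frac{3}{4} \cdot \frac{1}{61}\right) - 1328 = \left(- \frac{7}{2} - \frac{61}{31} + \frac{3}{244}\right) - 1328 = - \frac{41265}{7564} - 1328 = - \frac{10086257}{7564}$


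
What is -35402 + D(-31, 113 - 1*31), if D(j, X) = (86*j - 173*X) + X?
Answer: -52172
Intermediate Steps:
D(j, X) = -172*X + 86*j (D(j, X) = (-173*X + 86*j) + X = -172*X + 86*j)
-35402 + D(-31, 113 - 1*31) = -35402 + (-172*(113 - 1*31) + 86*(-31)) = -35402 + (-172*(113 - 31) - 2666) = -35402 + (-172*82 - 2666) = -35402 + (-14104 - 2666) = -35402 - 16770 = -52172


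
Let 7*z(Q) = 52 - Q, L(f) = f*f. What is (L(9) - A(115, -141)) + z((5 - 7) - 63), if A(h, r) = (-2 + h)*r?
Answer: 112215/7 ≈ 16031.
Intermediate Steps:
L(f) = f²
A(h, r) = r*(-2 + h)
z(Q) = 52/7 - Q/7 (z(Q) = (52 - Q)/7 = 52/7 - Q/7)
(L(9) - A(115, -141)) + z((5 - 7) - 63) = (9² - (-141)*(-2 + 115)) + (52/7 - ((5 - 7) - 63)/7) = (81 - (-141)*113) + (52/7 - (-2 - 63)/7) = (81 - 1*(-15933)) + (52/7 - ⅐*(-65)) = (81 + 15933) + (52/7 + 65/7) = 16014 + 117/7 = 112215/7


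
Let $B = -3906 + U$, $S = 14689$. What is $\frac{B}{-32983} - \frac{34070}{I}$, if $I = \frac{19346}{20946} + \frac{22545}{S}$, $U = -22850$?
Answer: $- \frac{86431132736205089}{6237093248903} \approx -13858.0$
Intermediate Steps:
$I = \frac{378200482}{153837897}$ ($I = \frac{19346}{20946} + \frac{22545}{14689} = 19346 \cdot \frac{1}{20946} + 22545 \cdot \frac{1}{14689} = \frac{9673}{10473} + \frac{22545}{14689} = \frac{378200482}{153837897} \approx 2.4584$)
$B = -26756$ ($B = -3906 - 22850 = -26756$)
$\frac{B}{-32983} - \frac{34070}{I} = - \frac{26756}{-32983} - \frac{34070}{\frac{378200482}{153837897}} = \left(-26756\right) \left(- \frac{1}{32983}\right) - \frac{2620628575395}{189100241} = \frac{26756}{32983} - \frac{2620628575395}{189100241} = - \frac{86431132736205089}{6237093248903}$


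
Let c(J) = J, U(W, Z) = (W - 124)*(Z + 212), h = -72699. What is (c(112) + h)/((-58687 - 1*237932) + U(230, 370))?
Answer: 72587/234927 ≈ 0.30898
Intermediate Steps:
U(W, Z) = (-124 + W)*(212 + Z)
(c(112) + h)/((-58687 - 1*237932) + U(230, 370)) = (112 - 72699)/((-58687 - 1*237932) + (-26288 - 124*370 + 212*230 + 230*370)) = -72587/((-58687 - 237932) + (-26288 - 45880 + 48760 + 85100)) = -72587/(-296619 + 61692) = -72587/(-234927) = -72587*(-1/234927) = 72587/234927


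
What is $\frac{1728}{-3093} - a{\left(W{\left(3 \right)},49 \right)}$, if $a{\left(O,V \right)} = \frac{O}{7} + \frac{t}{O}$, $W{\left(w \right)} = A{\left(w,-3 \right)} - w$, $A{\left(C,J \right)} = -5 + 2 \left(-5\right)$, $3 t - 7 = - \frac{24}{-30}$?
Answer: $\frac{1401161}{649530} \approx 2.1572$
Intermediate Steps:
$t = \frac{13}{5}$ ($t = \frac{7}{3} + \frac{\left(-24\right) \frac{1}{-30}}{3} = \frac{7}{3} + \frac{\left(-24\right) \left(- \frac{1}{30}\right)}{3} = \frac{7}{3} + \frac{1}{3} \cdot \frac{4}{5} = \frac{7}{3} + \frac{4}{15} = \frac{13}{5} \approx 2.6$)
$A{\left(C,J \right)} = -15$ ($A{\left(C,J \right)} = -5 - 10 = -15$)
$W{\left(w \right)} = -15 - w$
$a{\left(O,V \right)} = \frac{O}{7} + \frac{13}{5 O}$
$\frac{1728}{-3093} - a{\left(W{\left(3 \right)},49 \right)} = \frac{1728}{-3093} - \left(\frac{-15 - 3}{7} + \frac{13}{5 \left(-15 - 3\right)}\right) = 1728 \left(- \frac{1}{3093}\right) - \left(\frac{-15 - 3}{7} + \frac{13}{5 \left(-15 - 3\right)}\right) = - \frac{576}{1031} - \left(\frac{1}{7} \left(-18\right) + \frac{13}{5 \left(-18\right)}\right) = - \frac{576}{1031} - \left(- \frac{18}{7} + \frac{13}{5} \left(- \frac{1}{18}\right)\right) = - \frac{576}{1031} - \left(- \frac{18}{7} - \frac{13}{90}\right) = - \frac{576}{1031} - - \frac{1711}{630} = - \frac{576}{1031} + \frac{1711}{630} = \frac{1401161}{649530}$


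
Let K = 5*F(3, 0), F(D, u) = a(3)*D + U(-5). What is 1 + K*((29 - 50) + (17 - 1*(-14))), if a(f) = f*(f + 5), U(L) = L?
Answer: 3351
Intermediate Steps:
a(f) = f*(5 + f)
F(D, u) = -5 + 24*D (F(D, u) = (3*(5 + 3))*D - 5 = (3*8)*D - 5 = 24*D - 5 = -5 + 24*D)
K = 335 (K = 5*(-5 + 24*3) = 5*(-5 + 72) = 5*67 = 335)
1 + K*((29 - 50) + (17 - 1*(-14))) = 1 + 335*((29 - 50) + (17 - 1*(-14))) = 1 + 335*(-21 + (17 + 14)) = 1 + 335*(-21 + 31) = 1 + 335*10 = 1 + 3350 = 3351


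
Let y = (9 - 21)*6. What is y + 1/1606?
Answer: -115631/1606 ≈ -71.999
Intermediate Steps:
y = -72 (y = -12*6 = -72)
y + 1/1606 = -72 + 1/1606 = -115631/1606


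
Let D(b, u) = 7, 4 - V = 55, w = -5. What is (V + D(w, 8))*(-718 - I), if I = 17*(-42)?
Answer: 176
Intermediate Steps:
I = -714
V = -51 (V = 4 - 1*55 = 4 - 55 = -51)
(V + D(w, 8))*(-718 - I) = (-51 + 7)*(-718 - 1*(-714)) = -44*(-718 + 714) = -44*(-4) = 176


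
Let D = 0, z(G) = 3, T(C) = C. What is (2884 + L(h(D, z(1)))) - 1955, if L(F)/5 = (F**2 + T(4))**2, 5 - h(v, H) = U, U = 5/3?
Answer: 167729/81 ≈ 2070.7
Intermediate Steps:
U = 5/3 (U = 5*(1/3) = 5/3 ≈ 1.6667)
h(v, H) = 10/3 (h(v, H) = 5 - 1*5/3 = 5 - 5/3 = 10/3)
L(F) = 5*(4 + F**2)**2 (L(F) = 5*(F**2 + 4)**2 = 5*(4 + F**2)**2)
(2884 + L(h(D, z(1)))) - 1955 = (2884 + 5*(4 + (10/3)**2)**2) - 1955 = (2884 + 5*(4 + 100/9)**2) - 1955 = (2884 + 5*(136/9)**2) - 1955 = (2884 + 5*(18496/81)) - 1955 = (2884 + 92480/81) - 1955 = 326084/81 - 1955 = 167729/81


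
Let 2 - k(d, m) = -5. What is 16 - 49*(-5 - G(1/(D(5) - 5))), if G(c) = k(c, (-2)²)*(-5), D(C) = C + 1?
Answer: -1454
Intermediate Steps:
D(C) = 1 + C
k(d, m) = 7 (k(d, m) = 2 - 1*(-5) = 2 + 5 = 7)
G(c) = -35 (G(c) = 7*(-5) = -35)
16 - 49*(-5 - G(1/(D(5) - 5))) = 16 - 49*(-5 - 1*(-35)) = 16 - 49*(-5 + 35) = 16 - 49*30 = 16 - 1470 = -1454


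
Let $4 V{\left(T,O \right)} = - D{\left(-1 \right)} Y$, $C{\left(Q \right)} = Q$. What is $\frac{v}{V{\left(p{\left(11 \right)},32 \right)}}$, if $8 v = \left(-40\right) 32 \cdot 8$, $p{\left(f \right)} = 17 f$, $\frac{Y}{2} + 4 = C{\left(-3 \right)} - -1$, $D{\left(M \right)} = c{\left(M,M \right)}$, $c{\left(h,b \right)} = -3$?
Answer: $\frac{1280}{9} \approx 142.22$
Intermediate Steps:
$D{\left(M \right)} = -3$
$Y = -12$ ($Y = -8 + 2 \left(-3 - -1\right) = -8 + 2 \left(-3 + 1\right) = -8 + 2 \left(-2\right) = -8 - 4 = -12$)
$V{\left(T,O \right)} = -9$ ($V{\left(T,O \right)} = \frac{\left(-1\right) \left(-3\right) \left(-12\right)}{4} = \frac{3 \left(-12\right)}{4} = \frac{1}{4} \left(-36\right) = -9$)
$v = -1280$ ($v = \frac{\left(-40\right) 32 \cdot 8}{8} = \frac{\left(-1280\right) 8}{8} = \frac{1}{8} \left(-10240\right) = -1280$)
$\frac{v}{V{\left(p{\left(11 \right)},32 \right)}} = - \frac{1280}{-9} = \left(-1280\right) \left(- \frac{1}{9}\right) = \frac{1280}{9}$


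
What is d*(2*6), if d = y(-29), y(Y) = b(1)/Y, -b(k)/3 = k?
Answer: 36/29 ≈ 1.2414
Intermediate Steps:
b(k) = -3*k
y(Y) = -3/Y (y(Y) = (-3*1)/Y = -3/Y)
d = 3/29 (d = -3/(-29) = -3*(-1/29) = 3/29 ≈ 0.10345)
d*(2*6) = 3*(2*6)/29 = (3/29)*12 = 36/29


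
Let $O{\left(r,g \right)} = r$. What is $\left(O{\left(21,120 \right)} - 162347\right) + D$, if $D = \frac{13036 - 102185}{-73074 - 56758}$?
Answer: $- \frac{21075020083}{129832} \approx -1.6233 \cdot 10^{5}$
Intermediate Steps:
$D = \frac{89149}{129832}$ ($D = - \frac{89149}{-129832} = \left(-89149\right) \left(- \frac{1}{129832}\right) = \frac{89149}{129832} \approx 0.68665$)
$\left(O{\left(21,120 \right)} - 162347\right) + D = \left(21 - 162347\right) + \frac{89149}{129832} = -162326 + \frac{89149}{129832} = - \frac{21075020083}{129832}$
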